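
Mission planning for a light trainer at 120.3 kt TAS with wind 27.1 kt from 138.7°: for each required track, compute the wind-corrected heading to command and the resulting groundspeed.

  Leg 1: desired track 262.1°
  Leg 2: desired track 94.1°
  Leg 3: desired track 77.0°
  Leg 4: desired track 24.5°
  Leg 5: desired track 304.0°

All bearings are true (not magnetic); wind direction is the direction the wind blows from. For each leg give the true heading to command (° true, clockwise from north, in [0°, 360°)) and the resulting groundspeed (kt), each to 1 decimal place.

Leg 1: desired track 262.1°; wind correction -10.8° → command heading 251.3°, groundspeed 133.1 kt
Leg 2: desired track 94.1°; wind correction +9.1° → command heading 103.2°, groundspeed 99.5 kt
Leg 3: desired track 77.0°; wind correction +11.4° → command heading 88.4°, groundspeed 105.1 kt
Leg 4: desired track 24.5°; wind correction +11.9° → command heading 36.4°, groundspeed 128.8 kt
Leg 5: desired track 304.0°; wind correction -3.3° → command heading 300.7°, groundspeed 146.3 kt

Leg 1: heading=251.3°, groundspeed=133.1 kt
Leg 2: heading=103.2°, groundspeed=99.5 kt
Leg 3: heading=88.4°, groundspeed=105.1 kt
Leg 4: heading=36.4°, groundspeed=128.8 kt
Leg 5: heading=300.7°, groundspeed=146.3 kt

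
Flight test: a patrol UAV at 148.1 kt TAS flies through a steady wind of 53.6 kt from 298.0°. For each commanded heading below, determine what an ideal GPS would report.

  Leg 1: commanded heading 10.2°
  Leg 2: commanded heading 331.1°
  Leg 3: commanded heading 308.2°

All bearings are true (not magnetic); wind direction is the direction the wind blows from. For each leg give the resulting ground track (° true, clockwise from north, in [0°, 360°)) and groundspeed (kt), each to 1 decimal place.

Leg 1: track=31.4°, groundspeed=141.3 kt
Leg 2: track=346.9°, groundspeed=107.3 kt
Leg 3: track=313.9°, groundspeed=95.8 kt

Leg 1: heading 10.2°; drift +21.2° → track 31.4°, groundspeed 141.3 kt
Leg 2: heading 331.1°; drift +15.8° → track 346.9°, groundspeed 107.3 kt
Leg 3: heading 308.2°; drift +5.7° → track 313.9°, groundspeed 95.8 kt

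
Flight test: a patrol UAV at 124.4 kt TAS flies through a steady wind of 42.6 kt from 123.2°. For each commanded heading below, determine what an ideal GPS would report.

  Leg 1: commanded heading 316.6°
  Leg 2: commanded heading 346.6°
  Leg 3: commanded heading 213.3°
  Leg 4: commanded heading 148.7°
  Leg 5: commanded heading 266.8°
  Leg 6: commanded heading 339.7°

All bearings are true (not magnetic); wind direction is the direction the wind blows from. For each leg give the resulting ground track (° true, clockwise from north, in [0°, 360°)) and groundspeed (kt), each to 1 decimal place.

Leg 1: track=313.2°, groundspeed=166.1 kt
Leg 2: track=335.9°, groundspeed=158.1 kt
Leg 3: track=232.2°, groundspeed=131.6 kt
Leg 4: track=160.7°, groundspeed=87.9 kt
Leg 5: track=275.9°, groundspeed=160.7 kt
Leg 6: track=330.6°, groundspeed=160.7 kt

Leg 1: heading 316.6°; drift -3.4° → track 313.2°, groundspeed 166.1 kt
Leg 2: heading 346.6°; drift -10.7° → track 335.9°, groundspeed 158.1 kt
Leg 3: heading 213.3°; drift +18.9° → track 232.2°, groundspeed 131.6 kt
Leg 4: heading 148.7°; drift +12.0° → track 160.7°, groundspeed 87.9 kt
Leg 5: heading 266.8°; drift +9.1° → track 275.9°, groundspeed 160.7 kt
Leg 6: heading 339.7°; drift -9.1° → track 330.6°, groundspeed 160.7 kt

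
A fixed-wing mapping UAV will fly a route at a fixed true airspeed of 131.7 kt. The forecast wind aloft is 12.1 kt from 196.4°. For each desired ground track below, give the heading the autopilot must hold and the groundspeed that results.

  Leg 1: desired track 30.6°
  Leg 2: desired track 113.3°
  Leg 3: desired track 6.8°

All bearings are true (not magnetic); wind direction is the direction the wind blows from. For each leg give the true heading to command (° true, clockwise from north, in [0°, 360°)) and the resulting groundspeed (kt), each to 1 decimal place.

Leg 1: heading=31.9°, groundspeed=143.4 kt
Leg 2: heading=118.5°, groundspeed=129.7 kt
Leg 3: heading=5.9°, groundspeed=143.6 kt

Leg 1: desired track 30.6°; wind correction +1.3° → command heading 31.9°, groundspeed 143.4 kt
Leg 2: desired track 113.3°; wind correction +5.2° → command heading 118.5°, groundspeed 129.7 kt
Leg 3: desired track 6.8°; wind correction -0.9° → command heading 5.9°, groundspeed 143.6 kt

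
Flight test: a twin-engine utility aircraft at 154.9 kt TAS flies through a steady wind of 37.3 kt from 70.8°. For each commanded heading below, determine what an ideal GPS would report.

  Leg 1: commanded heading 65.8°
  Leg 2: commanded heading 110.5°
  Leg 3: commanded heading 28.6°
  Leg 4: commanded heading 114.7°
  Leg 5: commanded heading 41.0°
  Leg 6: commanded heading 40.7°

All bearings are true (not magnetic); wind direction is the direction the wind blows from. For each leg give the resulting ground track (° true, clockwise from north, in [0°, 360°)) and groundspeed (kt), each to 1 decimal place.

Leg 1: heading 65.8°; drift -1.6° → track 64.2°, groundspeed 117.8 kt
Leg 2: heading 110.5°; drift +10.7° → track 121.2°, groundspeed 128.4 kt
Leg 3: heading 28.6°; drift -11.1° → track 17.5°, groundspeed 129.7 kt
Leg 4: heading 114.7°; drift +11.4° → track 126.1°, groundspeed 130.6 kt
Leg 5: heading 41.0°; drift -8.6° → track 32.4°, groundspeed 123.9 kt
Leg 6: heading 40.7°; drift -8.7° → track 32.0°, groundspeed 124.0 kt

Leg 1: track=64.2°, groundspeed=117.8 kt
Leg 2: track=121.2°, groundspeed=128.4 kt
Leg 3: track=17.5°, groundspeed=129.7 kt
Leg 4: track=126.1°, groundspeed=130.6 kt
Leg 5: track=32.4°, groundspeed=123.9 kt
Leg 6: track=32.0°, groundspeed=124.0 kt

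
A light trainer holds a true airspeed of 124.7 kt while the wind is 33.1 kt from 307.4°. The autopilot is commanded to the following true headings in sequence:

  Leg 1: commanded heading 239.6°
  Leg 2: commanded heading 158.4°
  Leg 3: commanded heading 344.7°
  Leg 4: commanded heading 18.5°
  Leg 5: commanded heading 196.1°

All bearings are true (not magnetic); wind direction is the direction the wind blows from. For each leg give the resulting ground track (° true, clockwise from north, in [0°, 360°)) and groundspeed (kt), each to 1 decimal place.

Leg 1: track=224.3°, groundspeed=116.3 kt
Leg 2: track=152.0°, groundspeed=154.0 kt
Leg 3: track=356.2°, groundspeed=100.4 kt
Leg 4: track=33.9°, groundspeed=118.2 kt
Leg 5: track=183.4°, groundspeed=140.2 kt

Leg 1: heading 239.6°; drift -15.3° → track 224.3°, groundspeed 116.3 kt
Leg 2: heading 158.4°; drift -6.4° → track 152.0°, groundspeed 154.0 kt
Leg 3: heading 344.7°; drift +11.5° → track 356.2°, groundspeed 100.4 kt
Leg 4: heading 18.5°; drift +15.4° → track 33.9°, groundspeed 118.2 kt
Leg 5: heading 196.1°; drift -12.7° → track 183.4°, groundspeed 140.2 kt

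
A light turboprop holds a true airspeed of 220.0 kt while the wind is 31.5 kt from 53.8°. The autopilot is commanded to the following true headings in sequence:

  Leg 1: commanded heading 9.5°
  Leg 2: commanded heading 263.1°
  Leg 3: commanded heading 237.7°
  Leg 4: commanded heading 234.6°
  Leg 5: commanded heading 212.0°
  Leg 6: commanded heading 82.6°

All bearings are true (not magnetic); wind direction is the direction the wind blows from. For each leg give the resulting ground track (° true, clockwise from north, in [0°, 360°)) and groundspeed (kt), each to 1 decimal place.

Leg 1: track=3.1°, groundspeed=198.7 kt
Leg 2: track=259.5°, groundspeed=247.9 kt
Leg 3: track=237.2°, groundspeed=251.4 kt
Leg 4: track=234.5°, groundspeed=251.5 kt
Leg 5: track=214.7°, groundspeed=249.5 kt
Leg 6: track=87.1°, groundspeed=193.0 kt

Leg 1: heading 9.5°; drift -6.4° → track 3.1°, groundspeed 198.7 kt
Leg 2: heading 263.1°; drift -3.6° → track 259.5°, groundspeed 247.9 kt
Leg 3: heading 237.7°; drift -0.5° → track 237.2°, groundspeed 251.4 kt
Leg 4: heading 234.6°; drift -0.1° → track 234.5°, groundspeed 251.5 kt
Leg 5: heading 212.0°; drift +2.7° → track 214.7°, groundspeed 249.5 kt
Leg 6: heading 82.6°; drift +4.5° → track 87.1°, groundspeed 193.0 kt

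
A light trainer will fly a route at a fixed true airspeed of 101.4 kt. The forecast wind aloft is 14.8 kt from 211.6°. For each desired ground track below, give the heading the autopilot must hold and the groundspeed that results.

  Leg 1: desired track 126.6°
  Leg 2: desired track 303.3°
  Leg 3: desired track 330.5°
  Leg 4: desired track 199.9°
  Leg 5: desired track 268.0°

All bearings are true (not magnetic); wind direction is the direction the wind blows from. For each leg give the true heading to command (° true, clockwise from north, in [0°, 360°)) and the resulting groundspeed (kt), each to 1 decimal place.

Leg 1: heading=135.0°, groundspeed=99.0 kt
Leg 2: heading=294.9°, groundspeed=100.8 kt
Leg 3: heading=323.2°, groundspeed=107.7 kt
Leg 4: heading=201.6°, groundspeed=86.9 kt
Leg 5: heading=261.0°, groundspeed=92.5 kt

Leg 1: desired track 126.6°; wind correction +8.4° → command heading 135.0°, groundspeed 99.0 kt
Leg 2: desired track 303.3°; wind correction -8.4° → command heading 294.9°, groundspeed 100.8 kt
Leg 3: desired track 330.5°; wind correction -7.3° → command heading 323.2°, groundspeed 107.7 kt
Leg 4: desired track 199.9°; wind correction +1.7° → command heading 201.6°, groundspeed 86.9 kt
Leg 5: desired track 268.0°; wind correction -7.0° → command heading 261.0°, groundspeed 92.5 kt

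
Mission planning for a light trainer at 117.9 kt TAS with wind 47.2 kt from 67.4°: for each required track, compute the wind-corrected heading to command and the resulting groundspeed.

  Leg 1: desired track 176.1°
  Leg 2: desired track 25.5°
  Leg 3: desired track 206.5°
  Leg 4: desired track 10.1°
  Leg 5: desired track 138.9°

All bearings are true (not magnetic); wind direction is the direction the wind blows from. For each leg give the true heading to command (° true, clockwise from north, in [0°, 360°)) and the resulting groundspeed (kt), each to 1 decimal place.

Leg 1: desired track 176.1°; wind correction -22.3° → command heading 153.8°, groundspeed 124.2 kt
Leg 2: desired track 25.5°; wind correction +15.5° → command heading 41.0°, groundspeed 78.5 kt
Leg 3: desired track 206.5°; wind correction -15.2° → command heading 191.3°, groundspeed 149.5 kt
Leg 4: desired track 10.1°; wind correction +19.7° → command heading 29.8°, groundspeed 85.5 kt
Leg 5: desired track 138.9°; wind correction -22.3° → command heading 116.6°, groundspeed 94.1 kt

Leg 1: heading=153.8°, groundspeed=124.2 kt
Leg 2: heading=41.0°, groundspeed=78.5 kt
Leg 3: heading=191.3°, groundspeed=149.5 kt
Leg 4: heading=29.8°, groundspeed=85.5 kt
Leg 5: heading=116.6°, groundspeed=94.1 kt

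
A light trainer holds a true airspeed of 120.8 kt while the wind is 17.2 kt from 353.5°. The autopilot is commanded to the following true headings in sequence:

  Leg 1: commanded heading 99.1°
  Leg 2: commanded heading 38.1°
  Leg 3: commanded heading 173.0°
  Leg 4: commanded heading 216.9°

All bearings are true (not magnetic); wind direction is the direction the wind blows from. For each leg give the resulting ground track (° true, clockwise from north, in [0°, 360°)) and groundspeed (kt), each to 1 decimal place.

Leg 1: heading 99.1°; drift +7.5° → track 106.6°, groundspeed 126.5 kt
Leg 2: heading 38.1°; drift +6.3° → track 44.4°, groundspeed 109.2 kt
Leg 3: heading 173.0°; drift +0.1° → track 173.1°, groundspeed 138.0 kt
Leg 4: heading 216.9°; drift -5.1° → track 211.8°, groundspeed 133.8 kt

Leg 1: track=106.6°, groundspeed=126.5 kt
Leg 2: track=44.4°, groundspeed=109.2 kt
Leg 3: track=173.1°, groundspeed=138.0 kt
Leg 4: track=211.8°, groundspeed=133.8 kt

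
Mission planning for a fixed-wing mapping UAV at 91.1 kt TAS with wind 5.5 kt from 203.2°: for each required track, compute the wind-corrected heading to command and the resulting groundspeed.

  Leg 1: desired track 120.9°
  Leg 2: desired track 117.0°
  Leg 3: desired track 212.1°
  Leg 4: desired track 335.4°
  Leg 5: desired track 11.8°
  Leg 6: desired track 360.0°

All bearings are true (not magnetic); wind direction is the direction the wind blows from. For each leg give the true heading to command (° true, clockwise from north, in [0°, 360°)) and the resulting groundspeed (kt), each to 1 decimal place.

Leg 1: heading=124.3°, groundspeed=90.2 kt
Leg 2: heading=120.5°, groundspeed=90.6 kt
Leg 3: heading=211.6°, groundspeed=85.7 kt
Leg 4: heading=332.8°, groundspeed=94.7 kt
Leg 5: heading=11.1°, groundspeed=96.5 kt
Leg 6: heading=358.6°, groundspeed=96.1 kt

Leg 1: desired track 120.9°; wind correction +3.4° → command heading 124.3°, groundspeed 90.2 kt
Leg 2: desired track 117.0°; wind correction +3.5° → command heading 120.5°, groundspeed 90.6 kt
Leg 3: desired track 212.1°; wind correction -0.5° → command heading 211.6°, groundspeed 85.7 kt
Leg 4: desired track 335.4°; wind correction -2.6° → command heading 332.8°, groundspeed 94.7 kt
Leg 5: desired track 11.8°; wind correction -0.7° → command heading 11.1°, groundspeed 96.5 kt
Leg 6: desired track 360.0°; wind correction -1.4° → command heading 358.6°, groundspeed 96.1 kt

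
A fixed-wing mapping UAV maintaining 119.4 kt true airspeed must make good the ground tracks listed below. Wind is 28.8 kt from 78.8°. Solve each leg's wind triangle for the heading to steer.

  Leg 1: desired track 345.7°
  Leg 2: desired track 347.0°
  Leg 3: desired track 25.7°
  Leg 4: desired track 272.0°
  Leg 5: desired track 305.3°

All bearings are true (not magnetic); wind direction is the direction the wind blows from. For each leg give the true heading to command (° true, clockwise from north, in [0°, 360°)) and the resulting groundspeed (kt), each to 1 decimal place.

Leg 1: desired track 345.7°; wind correction +13.9° → command heading 359.6°, groundspeed 117.4 kt
Leg 2: desired track 347.0°; wind correction +14.0° → command heading 1.0°, groundspeed 116.8 kt
Leg 3: desired track 25.7°; wind correction +11.1° → command heading 36.8°, groundspeed 99.9 kt
Leg 4: desired track 272.0°; wind correction +3.2° → command heading 275.2°, groundspeed 147.3 kt
Leg 5: desired track 305.3°; wind correction +10.1° → command heading 315.4°, groundspeed 137.4 kt

Leg 1: heading=359.6°, groundspeed=117.4 kt
Leg 2: heading=1.0°, groundspeed=116.8 kt
Leg 3: heading=36.8°, groundspeed=99.9 kt
Leg 4: heading=275.2°, groundspeed=147.3 kt
Leg 5: heading=315.4°, groundspeed=137.4 kt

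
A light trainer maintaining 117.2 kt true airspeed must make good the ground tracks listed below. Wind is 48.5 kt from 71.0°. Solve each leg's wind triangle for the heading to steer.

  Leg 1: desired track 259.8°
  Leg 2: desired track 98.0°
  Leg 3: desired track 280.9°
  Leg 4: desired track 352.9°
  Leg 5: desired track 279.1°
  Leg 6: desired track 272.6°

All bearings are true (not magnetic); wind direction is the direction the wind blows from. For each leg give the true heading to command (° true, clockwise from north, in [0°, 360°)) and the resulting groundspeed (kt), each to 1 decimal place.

Leg 1: heading=263.4°, groundspeed=164.9 kt
Leg 2: heading=87.2°, groundspeed=71.9 kt
Leg 3: heading=292.8°, groundspeed=156.7 kt
Leg 4: heading=16.8°, groundspeed=97.2 kt
Leg 5: heading=290.3°, groundspeed=157.7 kt
Leg 6: heading=281.4°, groundspeed=160.9 kt

Leg 1: desired track 259.8°; wind correction +3.6° → command heading 263.4°, groundspeed 164.9 kt
Leg 2: desired track 98.0°; wind correction -10.8° → command heading 87.2°, groundspeed 71.9 kt
Leg 3: desired track 280.9°; wind correction +11.9° → command heading 292.8°, groundspeed 156.7 kt
Leg 4: desired track 352.9°; wind correction +23.9° → command heading 16.8°, groundspeed 97.2 kt
Leg 5: desired track 279.1°; wind correction +11.2° → command heading 290.3°, groundspeed 157.7 kt
Leg 6: desired track 272.6°; wind correction +8.8° → command heading 281.4°, groundspeed 160.9 kt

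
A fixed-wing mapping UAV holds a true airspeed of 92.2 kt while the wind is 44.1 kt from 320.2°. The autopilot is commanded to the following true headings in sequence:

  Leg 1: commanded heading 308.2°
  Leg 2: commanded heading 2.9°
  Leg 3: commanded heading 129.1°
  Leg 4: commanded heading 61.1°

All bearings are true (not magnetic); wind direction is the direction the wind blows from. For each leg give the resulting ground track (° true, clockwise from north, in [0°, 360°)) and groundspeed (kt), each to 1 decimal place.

Leg 1: heading 308.2°; drift -10.6° → track 297.6°, groundspeed 49.9 kt
Leg 2: heading 2.9°; drift +26.6° → track 29.5°, groundspeed 66.9 kt
Leg 3: heading 129.1°; drift +3.6° → track 132.7°, groundspeed 135.7 kt
Leg 4: heading 61.1°; drift +23.3° → track 84.4°, groundspeed 109.5 kt

Leg 1: track=297.6°, groundspeed=49.9 kt
Leg 2: track=29.5°, groundspeed=66.9 kt
Leg 3: track=132.7°, groundspeed=135.7 kt
Leg 4: track=84.4°, groundspeed=109.5 kt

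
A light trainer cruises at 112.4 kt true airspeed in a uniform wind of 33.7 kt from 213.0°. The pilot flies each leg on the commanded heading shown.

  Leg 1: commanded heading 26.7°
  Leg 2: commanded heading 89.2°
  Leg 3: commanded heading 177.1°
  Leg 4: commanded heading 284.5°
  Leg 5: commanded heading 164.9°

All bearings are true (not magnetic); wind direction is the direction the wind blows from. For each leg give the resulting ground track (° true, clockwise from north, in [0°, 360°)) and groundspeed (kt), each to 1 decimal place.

Leg 1: track=28.2°, groundspeed=145.9 kt
Leg 2: track=77.1°, groundspeed=134.1 kt
Leg 3: track=164.0°, groundspeed=87.4 kt
Leg 4: track=301.9°, groundspeed=106.6 kt
Leg 5: track=149.3°, groundspeed=93.3 kt

Leg 1: heading 26.7°; drift +1.5° → track 28.2°, groundspeed 145.9 kt
Leg 2: heading 89.2°; drift -12.1° → track 77.1°, groundspeed 134.1 kt
Leg 3: heading 177.1°; drift -13.1° → track 164.0°, groundspeed 87.4 kt
Leg 4: heading 284.5°; drift +17.4° → track 301.9°, groundspeed 106.6 kt
Leg 5: heading 164.9°; drift -15.6° → track 149.3°, groundspeed 93.3 kt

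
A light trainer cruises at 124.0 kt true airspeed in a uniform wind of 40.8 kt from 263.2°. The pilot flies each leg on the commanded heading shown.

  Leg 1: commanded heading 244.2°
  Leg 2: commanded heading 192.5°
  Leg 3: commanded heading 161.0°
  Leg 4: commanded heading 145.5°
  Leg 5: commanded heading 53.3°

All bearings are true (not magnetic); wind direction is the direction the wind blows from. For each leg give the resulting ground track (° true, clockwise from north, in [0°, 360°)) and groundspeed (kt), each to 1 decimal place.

Leg 1: track=235.4°, groundspeed=86.4 kt
Leg 2: track=173.3°, groundspeed=117.0 kt
Leg 3: track=144.3°, groundspeed=138.5 kt
Leg 4: track=131.3°, groundspeed=147.5 kt
Leg 5: track=60.6°, groundspeed=160.7 kt

Leg 1: heading 244.2°; drift -8.8° → track 235.4°, groundspeed 86.4 kt
Leg 2: heading 192.5°; drift -19.2° → track 173.3°, groundspeed 117.0 kt
Leg 3: heading 161.0°; drift -16.7° → track 144.3°, groundspeed 138.5 kt
Leg 4: heading 145.5°; drift -14.2° → track 131.3°, groundspeed 147.5 kt
Leg 5: heading 53.3°; drift +7.3° → track 60.6°, groundspeed 160.7 kt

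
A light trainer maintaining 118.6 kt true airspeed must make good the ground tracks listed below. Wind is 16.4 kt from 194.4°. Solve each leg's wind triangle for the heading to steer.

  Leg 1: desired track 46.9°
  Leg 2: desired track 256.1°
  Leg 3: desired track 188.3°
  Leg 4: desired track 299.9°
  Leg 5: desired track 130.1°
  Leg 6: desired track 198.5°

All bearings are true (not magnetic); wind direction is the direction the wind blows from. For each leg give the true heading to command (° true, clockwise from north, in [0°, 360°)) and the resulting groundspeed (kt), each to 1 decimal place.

Leg 1: desired track 46.9°; wind correction +4.3° → command heading 51.2°, groundspeed 132.1 kt
Leg 2: desired track 256.1°; wind correction -7.0° → command heading 249.1°, groundspeed 109.9 kt
Leg 3: desired track 188.3°; wind correction +0.8° → command heading 189.1°, groundspeed 102.3 kt
Leg 4: desired track 299.9°; wind correction -7.7° → command heading 292.2°, groundspeed 121.9 kt
Leg 5: desired track 130.1°; wind correction +7.2° → command heading 137.3°, groundspeed 110.6 kt
Leg 6: desired track 198.5°; wind correction -0.6° → command heading 197.9°, groundspeed 102.2 kt

Leg 1: heading=51.2°, groundspeed=132.1 kt
Leg 2: heading=249.1°, groundspeed=109.9 kt
Leg 3: heading=189.1°, groundspeed=102.3 kt
Leg 4: heading=292.2°, groundspeed=121.9 kt
Leg 5: heading=137.3°, groundspeed=110.6 kt
Leg 6: heading=197.9°, groundspeed=102.2 kt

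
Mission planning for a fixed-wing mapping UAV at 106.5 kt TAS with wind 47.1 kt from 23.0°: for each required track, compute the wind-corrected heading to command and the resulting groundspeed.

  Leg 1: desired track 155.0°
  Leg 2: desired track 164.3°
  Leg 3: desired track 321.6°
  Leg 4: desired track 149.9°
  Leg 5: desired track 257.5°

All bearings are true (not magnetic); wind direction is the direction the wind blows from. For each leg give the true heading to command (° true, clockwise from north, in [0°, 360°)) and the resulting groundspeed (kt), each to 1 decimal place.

Leg 1: heading=135.8°, groundspeed=132.1 kt
Leg 2: heading=148.2°, groundspeed=139.1 kt
Leg 3: heading=344.4°, groundspeed=75.6 kt
Leg 4: heading=129.2°, groundspeed=127.9 kt
Leg 5: heading=278.6°, groundspeed=126.7 kt

Leg 1: desired track 155.0°; wind correction -19.2° → command heading 135.8°, groundspeed 132.1 kt
Leg 2: desired track 164.3°; wind correction -16.1° → command heading 148.2°, groundspeed 139.1 kt
Leg 3: desired track 321.6°; wind correction +22.8° → command heading 344.4°, groundspeed 75.6 kt
Leg 4: desired track 149.9°; wind correction -20.7° → command heading 129.2°, groundspeed 127.9 kt
Leg 5: desired track 257.5°; wind correction +21.1° → command heading 278.6°, groundspeed 126.7 kt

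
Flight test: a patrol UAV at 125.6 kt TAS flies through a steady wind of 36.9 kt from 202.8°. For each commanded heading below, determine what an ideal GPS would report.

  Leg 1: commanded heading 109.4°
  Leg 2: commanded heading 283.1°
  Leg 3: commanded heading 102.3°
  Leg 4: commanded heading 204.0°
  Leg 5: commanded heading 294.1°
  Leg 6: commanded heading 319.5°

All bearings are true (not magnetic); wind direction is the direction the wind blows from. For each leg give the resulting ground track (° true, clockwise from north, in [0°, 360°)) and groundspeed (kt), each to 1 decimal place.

Leg 1: track=93.3°, groundspeed=133.0 kt
Leg 2: track=300.0°, groundspeed=124.8 kt
Leg 3: track=87.0°, groundspeed=137.2 kt
Leg 4: track=204.5°, groundspeed=88.7 kt
Leg 5: track=310.4°, groundspeed=131.7 kt
Leg 6: track=332.6°, groundspeed=146.0 kt

Leg 1: heading 109.4°; drift -16.1° → track 93.3°, groundspeed 133.0 kt
Leg 2: heading 283.1°; drift +16.9° → track 300.0°, groundspeed 124.8 kt
Leg 3: heading 102.3°; drift -15.3° → track 87.0°, groundspeed 137.2 kt
Leg 4: heading 204.0°; drift +0.5° → track 204.5°, groundspeed 88.7 kt
Leg 5: heading 294.1°; drift +16.3° → track 310.4°, groundspeed 131.7 kt
Leg 6: heading 319.5°; drift +13.1° → track 332.6°, groundspeed 146.0 kt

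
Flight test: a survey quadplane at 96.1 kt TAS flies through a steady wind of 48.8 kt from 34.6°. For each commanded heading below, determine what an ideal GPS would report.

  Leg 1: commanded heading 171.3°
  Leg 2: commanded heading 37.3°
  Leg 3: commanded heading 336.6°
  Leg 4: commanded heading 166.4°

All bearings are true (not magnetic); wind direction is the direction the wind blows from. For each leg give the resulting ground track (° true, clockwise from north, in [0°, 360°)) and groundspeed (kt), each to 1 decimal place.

Leg 1: heading 171.3°; drift +14.3° → track 185.6°, groundspeed 135.8 kt
Leg 2: heading 37.3°; drift +2.8° → track 40.1°, groundspeed 47.4 kt
Leg 3: heading 336.6°; drift -30.5° → track 306.1°, groundspeed 81.5 kt
Leg 4: heading 166.4°; drift +15.8° → track 182.2°, groundspeed 133.7 kt

Leg 1: track=185.6°, groundspeed=135.8 kt
Leg 2: track=40.1°, groundspeed=47.4 kt
Leg 3: track=306.1°, groundspeed=81.5 kt
Leg 4: track=182.2°, groundspeed=133.7 kt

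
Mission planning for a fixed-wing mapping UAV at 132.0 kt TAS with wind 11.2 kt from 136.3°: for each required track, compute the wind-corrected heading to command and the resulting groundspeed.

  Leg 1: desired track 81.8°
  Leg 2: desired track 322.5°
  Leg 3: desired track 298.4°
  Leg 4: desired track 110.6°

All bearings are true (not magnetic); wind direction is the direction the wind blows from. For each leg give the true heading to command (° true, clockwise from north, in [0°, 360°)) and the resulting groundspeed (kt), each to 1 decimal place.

Leg 1: desired track 81.8°; wind correction +4.0° → command heading 85.8°, groundspeed 125.2 kt
Leg 2: desired track 322.5°; wind correction +0.5° → command heading 323.0°, groundspeed 143.1 kt
Leg 3: desired track 298.4°; wind correction -1.5° → command heading 296.9°, groundspeed 142.6 kt
Leg 4: desired track 110.6°; wind correction +2.1° → command heading 112.7°, groundspeed 121.8 kt

Leg 1: heading=85.8°, groundspeed=125.2 kt
Leg 2: heading=323.0°, groundspeed=143.1 kt
Leg 3: heading=296.9°, groundspeed=142.6 kt
Leg 4: heading=112.7°, groundspeed=121.8 kt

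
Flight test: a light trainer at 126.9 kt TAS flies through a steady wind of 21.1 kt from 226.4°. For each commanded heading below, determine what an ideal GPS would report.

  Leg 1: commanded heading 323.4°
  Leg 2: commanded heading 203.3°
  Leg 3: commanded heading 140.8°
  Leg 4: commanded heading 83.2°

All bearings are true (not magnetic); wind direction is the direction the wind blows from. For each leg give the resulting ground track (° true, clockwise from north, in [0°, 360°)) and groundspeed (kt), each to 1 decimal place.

Leg 1: track=332.6°, groundspeed=131.2 kt
Leg 2: track=198.9°, groundspeed=107.8 kt
Leg 3: track=131.3°, groundspeed=127.0 kt
Leg 4: track=78.2°, groundspeed=144.3 kt

Leg 1: heading 323.4°; drift +9.2° → track 332.6°, groundspeed 131.2 kt
Leg 2: heading 203.3°; drift -4.4° → track 198.9°, groundspeed 107.8 kt
Leg 3: heading 140.8°; drift -9.5° → track 131.3°, groundspeed 127.0 kt
Leg 4: heading 83.2°; drift -5.0° → track 78.2°, groundspeed 144.3 kt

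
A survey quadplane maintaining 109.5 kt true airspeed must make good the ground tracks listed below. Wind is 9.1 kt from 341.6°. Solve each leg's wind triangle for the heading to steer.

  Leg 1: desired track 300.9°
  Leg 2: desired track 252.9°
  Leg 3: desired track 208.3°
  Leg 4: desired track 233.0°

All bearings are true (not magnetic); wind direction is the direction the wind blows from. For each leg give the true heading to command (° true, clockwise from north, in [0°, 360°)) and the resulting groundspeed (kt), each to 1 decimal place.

Leg 1: desired track 300.9°; wind correction +3.1° → command heading 304.0°, groundspeed 102.4 kt
Leg 2: desired track 252.9°; wind correction +4.8° → command heading 257.7°, groundspeed 108.9 kt
Leg 3: desired track 208.3°; wind correction +3.5° → command heading 211.8°, groundspeed 115.5 kt
Leg 4: desired track 233.0°; wind correction +4.5° → command heading 237.5°, groundspeed 112.1 kt

Leg 1: heading=304.0°, groundspeed=102.4 kt
Leg 2: heading=257.7°, groundspeed=108.9 kt
Leg 3: heading=211.8°, groundspeed=115.5 kt
Leg 4: heading=237.5°, groundspeed=112.1 kt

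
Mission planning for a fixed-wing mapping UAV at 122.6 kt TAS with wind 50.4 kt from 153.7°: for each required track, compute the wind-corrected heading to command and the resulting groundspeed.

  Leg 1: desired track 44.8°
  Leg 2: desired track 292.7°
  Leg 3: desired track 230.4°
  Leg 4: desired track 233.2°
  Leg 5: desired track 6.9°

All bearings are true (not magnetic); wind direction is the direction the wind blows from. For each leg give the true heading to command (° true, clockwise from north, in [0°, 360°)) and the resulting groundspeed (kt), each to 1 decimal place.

Leg 1: heading=67.7°, groundspeed=129.3 kt
Leg 2: heading=277.1°, groundspeed=156.1 kt
Leg 3: heading=206.8°, groundspeed=100.8 kt
Leg 4: heading=209.4°, groundspeed=103.0 kt
Leg 5: heading=19.9°, groundspeed=161.6 kt

Leg 1: desired track 44.8°; wind correction +22.9° → command heading 67.7°, groundspeed 129.3 kt
Leg 2: desired track 292.7°; wind correction -15.6° → command heading 277.1°, groundspeed 156.1 kt
Leg 3: desired track 230.4°; wind correction -23.6° → command heading 206.8°, groundspeed 100.8 kt
Leg 4: desired track 233.2°; wind correction -23.8° → command heading 209.4°, groundspeed 103.0 kt
Leg 5: desired track 6.9°; wind correction +13.0° → command heading 19.9°, groundspeed 161.6 kt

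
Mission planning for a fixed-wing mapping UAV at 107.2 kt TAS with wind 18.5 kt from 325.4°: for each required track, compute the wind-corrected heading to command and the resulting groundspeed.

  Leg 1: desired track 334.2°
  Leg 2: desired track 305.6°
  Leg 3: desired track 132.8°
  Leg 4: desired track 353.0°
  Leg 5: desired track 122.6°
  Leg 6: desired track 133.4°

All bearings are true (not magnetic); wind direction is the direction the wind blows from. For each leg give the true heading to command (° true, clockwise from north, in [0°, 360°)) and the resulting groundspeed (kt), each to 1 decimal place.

Leg 1: desired track 334.2°; wind correction -1.5° → command heading 332.7°, groundspeed 88.9 kt
Leg 2: desired track 305.6°; wind correction +3.4° → command heading 309.0°, groundspeed 89.6 kt
Leg 3: desired track 132.8°; wind correction -2.2° → command heading 130.6°, groundspeed 125.2 kt
Leg 4: desired track 353.0°; wind correction -4.6° → command heading 348.4°, groundspeed 90.5 kt
Leg 5: desired track 122.6°; wind correction -3.8° → command heading 118.8°, groundspeed 124.0 kt
Leg 6: desired track 133.4°; wind correction -2.1° → command heading 131.3°, groundspeed 125.2 kt

Leg 1: heading=332.7°, groundspeed=88.9 kt
Leg 2: heading=309.0°, groundspeed=89.6 kt
Leg 3: heading=130.6°, groundspeed=125.2 kt
Leg 4: heading=348.4°, groundspeed=90.5 kt
Leg 5: heading=118.8°, groundspeed=124.0 kt
Leg 6: heading=131.3°, groundspeed=125.2 kt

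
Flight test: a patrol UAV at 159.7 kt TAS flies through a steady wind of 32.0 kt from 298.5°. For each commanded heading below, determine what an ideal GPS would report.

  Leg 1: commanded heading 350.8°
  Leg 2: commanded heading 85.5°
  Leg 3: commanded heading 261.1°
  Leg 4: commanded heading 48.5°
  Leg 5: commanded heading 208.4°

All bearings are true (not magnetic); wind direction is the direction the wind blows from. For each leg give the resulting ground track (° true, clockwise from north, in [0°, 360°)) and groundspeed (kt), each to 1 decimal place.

Leg 1: track=1.0°, groundspeed=142.4 kt
Leg 2: track=90.8°, groundspeed=187.3 kt
Leg 3: track=252.9°, groundspeed=135.7 kt
Leg 4: track=58.5°, groundspeed=173.3 kt
Leg 5: track=197.1°, groundspeed=162.9 kt

Leg 1: heading 350.8°; drift +10.2° → track 1.0°, groundspeed 142.4 kt
Leg 2: heading 85.5°; drift +5.3° → track 90.8°, groundspeed 187.3 kt
Leg 3: heading 261.1°; drift -8.2° → track 252.9°, groundspeed 135.7 kt
Leg 4: heading 48.5°; drift +10.0° → track 58.5°, groundspeed 173.3 kt
Leg 5: heading 208.4°; drift -11.3° → track 197.1°, groundspeed 162.9 kt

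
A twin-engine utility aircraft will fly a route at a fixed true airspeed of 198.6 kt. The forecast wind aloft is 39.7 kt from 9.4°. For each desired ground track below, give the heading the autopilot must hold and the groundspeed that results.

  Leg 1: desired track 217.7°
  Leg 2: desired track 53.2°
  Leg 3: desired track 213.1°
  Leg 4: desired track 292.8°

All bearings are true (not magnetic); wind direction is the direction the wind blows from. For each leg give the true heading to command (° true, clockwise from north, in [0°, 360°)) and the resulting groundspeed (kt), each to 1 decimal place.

Leg 1: heading=223.1°, groundspeed=232.7 kt
Leg 2: heading=45.2°, groundspeed=168.0 kt
Leg 3: heading=217.7°, groundspeed=234.3 kt
Leg 4: heading=304.0°, groundspeed=185.6 kt

Leg 1: desired track 217.7°; wind correction +5.4° → command heading 223.1°, groundspeed 232.7 kt
Leg 2: desired track 53.2°; wind correction -8.0° → command heading 45.2°, groundspeed 168.0 kt
Leg 3: desired track 213.1°; wind correction +4.6° → command heading 217.7°, groundspeed 234.3 kt
Leg 4: desired track 292.8°; wind correction +11.2° → command heading 304.0°, groundspeed 185.6 kt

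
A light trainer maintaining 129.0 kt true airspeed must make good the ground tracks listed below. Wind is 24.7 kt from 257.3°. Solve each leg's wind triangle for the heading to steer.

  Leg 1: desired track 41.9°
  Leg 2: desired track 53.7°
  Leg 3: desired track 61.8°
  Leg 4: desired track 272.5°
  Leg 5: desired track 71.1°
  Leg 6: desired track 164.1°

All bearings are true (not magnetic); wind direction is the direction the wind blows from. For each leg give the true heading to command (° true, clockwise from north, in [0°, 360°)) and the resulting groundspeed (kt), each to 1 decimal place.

Leg 1: desired track 41.9°; wind correction -6.4° → command heading 35.5°, groundspeed 148.3 kt
Leg 2: desired track 53.7°; wind correction -4.4° → command heading 49.3°, groundspeed 151.3 kt
Leg 3: desired track 61.8°; wind correction -2.9° → command heading 58.9°, groundspeed 152.6 kt
Leg 4: desired track 272.5°; wind correction -2.9° → command heading 269.6°, groundspeed 105.0 kt
Leg 5: desired track 71.1°; wind correction -1.2° → command heading 69.9°, groundspeed 153.5 kt
Leg 6: desired track 164.1°; wind correction +11.0° → command heading 175.1°, groundspeed 128.0 kt

Leg 1: heading=35.5°, groundspeed=148.3 kt
Leg 2: heading=49.3°, groundspeed=151.3 kt
Leg 3: heading=58.9°, groundspeed=152.6 kt
Leg 4: heading=269.6°, groundspeed=105.0 kt
Leg 5: heading=69.9°, groundspeed=153.5 kt
Leg 6: heading=175.1°, groundspeed=128.0 kt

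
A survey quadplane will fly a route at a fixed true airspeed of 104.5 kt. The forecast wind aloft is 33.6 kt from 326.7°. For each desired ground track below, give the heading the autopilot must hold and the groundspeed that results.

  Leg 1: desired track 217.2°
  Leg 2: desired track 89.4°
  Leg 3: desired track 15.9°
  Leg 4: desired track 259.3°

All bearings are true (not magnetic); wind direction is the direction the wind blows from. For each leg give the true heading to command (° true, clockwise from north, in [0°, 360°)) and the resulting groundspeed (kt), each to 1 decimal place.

Leg 1: desired track 217.2°; wind correction +17.6° → command heading 234.8°, groundspeed 110.8 kt
Leg 2: desired track 89.4°; wind correction -15.7° → command heading 73.7°, groundspeed 118.8 kt
Leg 3: desired track 15.9°; wind correction -14.1° → command heading 1.8°, groundspeed 79.4 kt
Leg 4: desired track 259.3°; wind correction +17.3° → command heading 276.6°, groundspeed 86.9 kt

Leg 1: heading=234.8°, groundspeed=110.8 kt
Leg 2: heading=73.7°, groundspeed=118.8 kt
Leg 3: heading=1.8°, groundspeed=79.4 kt
Leg 4: heading=276.6°, groundspeed=86.9 kt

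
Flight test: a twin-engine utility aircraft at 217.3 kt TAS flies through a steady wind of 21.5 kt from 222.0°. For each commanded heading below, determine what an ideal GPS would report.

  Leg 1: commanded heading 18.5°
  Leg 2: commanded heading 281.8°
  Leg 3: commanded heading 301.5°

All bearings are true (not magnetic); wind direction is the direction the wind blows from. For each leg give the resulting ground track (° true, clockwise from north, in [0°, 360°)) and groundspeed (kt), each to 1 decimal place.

Leg 1: heading 18.5°; drift +2.1° → track 20.6°, groundspeed 237.2 kt
Leg 2: heading 281.8°; drift +5.1° → track 286.9°, groundspeed 207.3 kt
Leg 3: heading 301.5°; drift +5.7° → track 307.2°, groundspeed 214.4 kt

Leg 1: track=20.6°, groundspeed=237.2 kt
Leg 2: track=286.9°, groundspeed=207.3 kt
Leg 3: track=307.2°, groundspeed=214.4 kt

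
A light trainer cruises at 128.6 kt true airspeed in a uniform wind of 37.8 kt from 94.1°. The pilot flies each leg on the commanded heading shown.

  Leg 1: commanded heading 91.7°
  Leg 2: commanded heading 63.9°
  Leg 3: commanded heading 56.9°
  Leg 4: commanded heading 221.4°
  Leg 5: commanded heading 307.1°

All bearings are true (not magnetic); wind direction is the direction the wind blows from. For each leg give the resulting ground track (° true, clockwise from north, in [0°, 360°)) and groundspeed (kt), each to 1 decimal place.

Leg 1: track=90.7°, groundspeed=90.8 kt
Leg 2: track=52.7°, groundspeed=97.8 kt
Leg 3: track=43.8°, groundspeed=101.1 kt
Leg 4: track=232.6°, groundspeed=154.5 kt
Leg 5: track=299.8°, groundspeed=161.6 kt

Leg 1: heading 91.7°; drift -1.0° → track 90.7°, groundspeed 90.8 kt
Leg 2: heading 63.9°; drift -11.2° → track 52.7°, groundspeed 97.8 kt
Leg 3: heading 56.9°; drift -13.1° → track 43.8°, groundspeed 101.1 kt
Leg 4: heading 221.4°; drift +11.2° → track 232.6°, groundspeed 154.5 kt
Leg 5: heading 307.1°; drift -7.3° → track 299.8°, groundspeed 161.6 kt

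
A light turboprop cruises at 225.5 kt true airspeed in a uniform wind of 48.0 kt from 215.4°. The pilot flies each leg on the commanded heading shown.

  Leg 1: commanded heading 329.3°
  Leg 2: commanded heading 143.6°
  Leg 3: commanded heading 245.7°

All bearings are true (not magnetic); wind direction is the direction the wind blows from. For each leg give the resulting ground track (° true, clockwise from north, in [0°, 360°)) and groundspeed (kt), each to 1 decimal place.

Leg 1: heading 329.3°; drift +10.2° → track 339.5°, groundspeed 248.8 kt
Leg 2: heading 143.6°; drift -12.2° → track 131.4°, groundspeed 215.4 kt
Leg 3: heading 245.7°; drift +7.5° → track 253.2°, groundspeed 185.6 kt

Leg 1: track=339.5°, groundspeed=248.8 kt
Leg 2: track=131.4°, groundspeed=215.4 kt
Leg 3: track=253.2°, groundspeed=185.6 kt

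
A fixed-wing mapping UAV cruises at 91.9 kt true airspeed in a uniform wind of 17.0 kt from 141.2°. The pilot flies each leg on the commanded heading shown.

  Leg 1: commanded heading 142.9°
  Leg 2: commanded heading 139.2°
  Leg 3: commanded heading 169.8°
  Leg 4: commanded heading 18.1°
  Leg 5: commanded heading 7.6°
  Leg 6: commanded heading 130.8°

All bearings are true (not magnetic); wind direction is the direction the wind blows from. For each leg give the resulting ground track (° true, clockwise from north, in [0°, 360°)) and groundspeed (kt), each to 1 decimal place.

Leg 1: heading 142.9°; drift +0.4° → track 143.3°, groundspeed 74.9 kt
Leg 2: heading 139.2°; drift -0.5° → track 138.7°, groundspeed 74.9 kt
Leg 3: heading 169.8°; drift +6.0° → track 175.8°, groundspeed 77.4 kt
Leg 4: heading 18.1°; drift -8.0° → track 10.1°, groundspeed 102.2 kt
Leg 5: heading 7.6°; drift -6.8° → track 0.8°, groundspeed 104.4 kt
Leg 6: heading 130.8°; drift -2.3° → track 128.5°, groundspeed 75.2 kt

Leg 1: track=143.3°, groundspeed=74.9 kt
Leg 2: track=138.7°, groundspeed=74.9 kt
Leg 3: track=175.8°, groundspeed=77.4 kt
Leg 4: track=10.1°, groundspeed=102.2 kt
Leg 5: track=0.8°, groundspeed=104.4 kt
Leg 6: track=128.5°, groundspeed=75.2 kt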